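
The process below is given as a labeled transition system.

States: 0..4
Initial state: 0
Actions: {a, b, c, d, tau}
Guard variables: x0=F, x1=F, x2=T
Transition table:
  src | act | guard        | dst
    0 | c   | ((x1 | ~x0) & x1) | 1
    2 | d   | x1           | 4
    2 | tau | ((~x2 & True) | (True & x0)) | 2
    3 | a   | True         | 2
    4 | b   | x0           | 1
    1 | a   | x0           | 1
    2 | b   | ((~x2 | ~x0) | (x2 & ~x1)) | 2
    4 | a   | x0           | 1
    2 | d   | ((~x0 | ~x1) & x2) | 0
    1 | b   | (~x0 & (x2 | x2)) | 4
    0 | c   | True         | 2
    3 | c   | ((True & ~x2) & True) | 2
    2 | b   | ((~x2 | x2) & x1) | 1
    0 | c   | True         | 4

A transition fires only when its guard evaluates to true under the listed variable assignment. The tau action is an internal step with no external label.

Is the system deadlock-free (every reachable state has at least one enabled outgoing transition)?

Answer: DEADLOCK at state 4

Analysis:
Reachable = {0,2,4}
  0: c→2  c→4  [2 out]
  2: b→2  d→0  [2 out]
  4: ∅  [STUCK]
Path to 4: c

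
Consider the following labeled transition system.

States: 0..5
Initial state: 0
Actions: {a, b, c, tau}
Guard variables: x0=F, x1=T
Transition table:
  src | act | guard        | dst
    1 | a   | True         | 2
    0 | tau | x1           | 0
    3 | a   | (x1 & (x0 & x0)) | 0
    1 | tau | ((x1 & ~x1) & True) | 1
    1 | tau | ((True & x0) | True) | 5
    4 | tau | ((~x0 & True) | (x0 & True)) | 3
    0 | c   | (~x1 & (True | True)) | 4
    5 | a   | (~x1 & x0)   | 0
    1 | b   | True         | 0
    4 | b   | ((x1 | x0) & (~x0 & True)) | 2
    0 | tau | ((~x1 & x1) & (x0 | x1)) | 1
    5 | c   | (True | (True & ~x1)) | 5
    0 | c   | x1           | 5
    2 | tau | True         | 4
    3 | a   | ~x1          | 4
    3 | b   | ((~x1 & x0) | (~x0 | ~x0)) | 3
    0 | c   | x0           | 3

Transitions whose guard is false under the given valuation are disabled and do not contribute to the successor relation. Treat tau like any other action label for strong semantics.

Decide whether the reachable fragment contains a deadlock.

Answer: DEADLOCK-FREE

Working:
Reach set: {0,5}
  0: c→5  tau→0  [2 out]
  5: c→5  [1 out]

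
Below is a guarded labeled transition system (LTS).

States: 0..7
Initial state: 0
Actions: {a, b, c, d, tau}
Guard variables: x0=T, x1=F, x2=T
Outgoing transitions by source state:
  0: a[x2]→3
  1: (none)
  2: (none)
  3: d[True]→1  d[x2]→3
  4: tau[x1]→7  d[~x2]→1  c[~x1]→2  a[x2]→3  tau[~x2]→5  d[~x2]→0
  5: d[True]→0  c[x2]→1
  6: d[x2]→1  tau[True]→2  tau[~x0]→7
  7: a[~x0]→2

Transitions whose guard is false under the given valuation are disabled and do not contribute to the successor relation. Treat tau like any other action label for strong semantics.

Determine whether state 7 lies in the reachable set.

Answer: UNREACHABLE

Working:
Guard filter leaves 9 enabled edge(s).
L0 = {0}
L1 = {3}  cumulative {0,3}
L2 = {1}  cumulative {0,1,3}
Reachable = {0,1,3}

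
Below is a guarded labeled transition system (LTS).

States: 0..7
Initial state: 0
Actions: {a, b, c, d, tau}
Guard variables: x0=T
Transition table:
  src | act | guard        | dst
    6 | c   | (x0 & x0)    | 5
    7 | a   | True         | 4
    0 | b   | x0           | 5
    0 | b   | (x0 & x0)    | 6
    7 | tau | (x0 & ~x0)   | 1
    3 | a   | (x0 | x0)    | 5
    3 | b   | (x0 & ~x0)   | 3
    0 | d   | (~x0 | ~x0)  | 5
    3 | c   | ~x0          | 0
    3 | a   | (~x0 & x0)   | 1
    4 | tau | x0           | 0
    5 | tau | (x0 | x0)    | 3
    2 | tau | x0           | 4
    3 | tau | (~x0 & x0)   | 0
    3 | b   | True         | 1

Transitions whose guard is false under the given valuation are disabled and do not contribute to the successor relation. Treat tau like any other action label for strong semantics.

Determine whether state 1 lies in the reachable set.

Answer: REACHABLE

Trace:
9 transition(s) survive guard evaluation.
L0 = {0}
L1 = {5,6}  cumulative {0,5,6}
L2 = {3}  cumulative {0,3,5,6}
L3 = {1}  cumulative {0,1,3,5,6}
R = {0,1,3,5,6}
witness 1: b·tau·b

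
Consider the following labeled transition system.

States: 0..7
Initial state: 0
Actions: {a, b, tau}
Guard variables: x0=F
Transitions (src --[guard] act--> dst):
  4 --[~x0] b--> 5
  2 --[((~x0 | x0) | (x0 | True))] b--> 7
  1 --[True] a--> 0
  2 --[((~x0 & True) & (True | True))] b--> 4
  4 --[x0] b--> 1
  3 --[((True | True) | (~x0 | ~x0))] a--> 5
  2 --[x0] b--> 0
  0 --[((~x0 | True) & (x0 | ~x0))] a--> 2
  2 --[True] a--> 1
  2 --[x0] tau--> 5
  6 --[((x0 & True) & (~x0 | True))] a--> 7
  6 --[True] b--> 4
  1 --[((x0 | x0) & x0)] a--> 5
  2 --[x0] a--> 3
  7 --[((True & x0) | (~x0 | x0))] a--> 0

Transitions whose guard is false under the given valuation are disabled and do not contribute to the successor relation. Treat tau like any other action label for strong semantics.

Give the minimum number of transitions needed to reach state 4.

BFS to 4:
  L0 = {0}
  L1 = {2}
  L2 = {1,4,7}
depth(4)=2, e.g. a·b

Answer: 2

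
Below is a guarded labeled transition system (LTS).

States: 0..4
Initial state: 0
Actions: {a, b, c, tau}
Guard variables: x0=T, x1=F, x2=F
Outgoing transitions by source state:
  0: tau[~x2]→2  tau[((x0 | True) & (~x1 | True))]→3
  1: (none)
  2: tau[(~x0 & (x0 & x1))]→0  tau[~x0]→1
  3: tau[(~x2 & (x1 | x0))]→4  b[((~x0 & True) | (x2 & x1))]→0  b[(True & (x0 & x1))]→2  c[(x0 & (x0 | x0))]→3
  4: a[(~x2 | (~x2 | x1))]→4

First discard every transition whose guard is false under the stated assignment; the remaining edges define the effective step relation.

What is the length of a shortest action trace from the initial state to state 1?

Layered search for 1:
  depth 0: {0}
  depth 1: {2,3}
  depth 2: {4}
1 never appears.

Answer: UNREACHABLE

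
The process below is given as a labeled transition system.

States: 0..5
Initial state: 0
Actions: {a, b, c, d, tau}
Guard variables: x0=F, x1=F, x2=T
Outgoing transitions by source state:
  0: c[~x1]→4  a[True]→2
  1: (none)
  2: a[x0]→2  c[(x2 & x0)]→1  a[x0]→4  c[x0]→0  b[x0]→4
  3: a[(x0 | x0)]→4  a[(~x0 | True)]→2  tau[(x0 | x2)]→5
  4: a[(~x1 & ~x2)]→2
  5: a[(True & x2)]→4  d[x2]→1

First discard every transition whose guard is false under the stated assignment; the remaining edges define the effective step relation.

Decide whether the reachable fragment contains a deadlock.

Reach set: {0,2,4}
  0: a→2  c→4  [2 exit(s)]
  2: ∅  [deadlock]
  4: ∅  [deadlock]
Path to 2: a

Answer: DEADLOCK at state 2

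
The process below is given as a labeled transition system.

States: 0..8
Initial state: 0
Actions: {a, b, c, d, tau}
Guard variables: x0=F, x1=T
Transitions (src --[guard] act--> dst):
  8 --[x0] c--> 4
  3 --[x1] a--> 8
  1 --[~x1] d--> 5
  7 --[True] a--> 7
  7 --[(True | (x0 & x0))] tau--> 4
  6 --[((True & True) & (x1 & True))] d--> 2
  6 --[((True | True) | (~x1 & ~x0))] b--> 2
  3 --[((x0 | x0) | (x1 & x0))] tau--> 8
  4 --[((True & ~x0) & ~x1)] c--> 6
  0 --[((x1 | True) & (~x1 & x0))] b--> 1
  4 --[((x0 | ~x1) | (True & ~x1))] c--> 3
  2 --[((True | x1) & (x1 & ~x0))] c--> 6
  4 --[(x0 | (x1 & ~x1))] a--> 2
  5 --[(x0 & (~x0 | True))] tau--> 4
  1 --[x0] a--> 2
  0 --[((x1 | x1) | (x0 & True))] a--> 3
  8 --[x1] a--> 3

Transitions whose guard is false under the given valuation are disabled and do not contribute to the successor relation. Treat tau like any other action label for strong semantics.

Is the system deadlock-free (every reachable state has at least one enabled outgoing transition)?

Answer: DEADLOCK-FREE

Analysis:
Reachable = {0,3,8}
  0: a→3  [1 exit(s)]
  3: a→8  [1 exit(s)]
  8: a→3  [1 exit(s)]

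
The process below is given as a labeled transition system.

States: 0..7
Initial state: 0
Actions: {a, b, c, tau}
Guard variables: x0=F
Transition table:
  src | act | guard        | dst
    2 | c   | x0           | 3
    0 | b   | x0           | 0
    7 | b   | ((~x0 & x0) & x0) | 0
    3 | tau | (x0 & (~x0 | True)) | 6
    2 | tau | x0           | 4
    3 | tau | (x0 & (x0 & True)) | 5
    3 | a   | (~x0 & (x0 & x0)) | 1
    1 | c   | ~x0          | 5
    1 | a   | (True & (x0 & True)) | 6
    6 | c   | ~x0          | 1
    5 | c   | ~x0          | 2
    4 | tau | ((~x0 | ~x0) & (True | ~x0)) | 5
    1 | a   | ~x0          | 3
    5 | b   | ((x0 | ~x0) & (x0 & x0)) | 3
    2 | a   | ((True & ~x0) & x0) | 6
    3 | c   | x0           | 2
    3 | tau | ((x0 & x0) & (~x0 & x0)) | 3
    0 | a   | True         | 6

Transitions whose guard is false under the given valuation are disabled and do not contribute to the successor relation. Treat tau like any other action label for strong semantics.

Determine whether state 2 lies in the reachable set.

6 transition(s) survive guard evaluation.
Layer 0: {0}
Layer 1: {6}  cumulative {0,6}
Layer 2: {1}  cumulative {0,1,6}
Layer 3: {3,5}  cumulative {0,1,3,5,6}
Layer 4: {2}  cumulative {0,1,2,3,5,6}
Reachable = {0,1,2,3,5,6}
trace reaching 2: a·c·c·c

Answer: REACHABLE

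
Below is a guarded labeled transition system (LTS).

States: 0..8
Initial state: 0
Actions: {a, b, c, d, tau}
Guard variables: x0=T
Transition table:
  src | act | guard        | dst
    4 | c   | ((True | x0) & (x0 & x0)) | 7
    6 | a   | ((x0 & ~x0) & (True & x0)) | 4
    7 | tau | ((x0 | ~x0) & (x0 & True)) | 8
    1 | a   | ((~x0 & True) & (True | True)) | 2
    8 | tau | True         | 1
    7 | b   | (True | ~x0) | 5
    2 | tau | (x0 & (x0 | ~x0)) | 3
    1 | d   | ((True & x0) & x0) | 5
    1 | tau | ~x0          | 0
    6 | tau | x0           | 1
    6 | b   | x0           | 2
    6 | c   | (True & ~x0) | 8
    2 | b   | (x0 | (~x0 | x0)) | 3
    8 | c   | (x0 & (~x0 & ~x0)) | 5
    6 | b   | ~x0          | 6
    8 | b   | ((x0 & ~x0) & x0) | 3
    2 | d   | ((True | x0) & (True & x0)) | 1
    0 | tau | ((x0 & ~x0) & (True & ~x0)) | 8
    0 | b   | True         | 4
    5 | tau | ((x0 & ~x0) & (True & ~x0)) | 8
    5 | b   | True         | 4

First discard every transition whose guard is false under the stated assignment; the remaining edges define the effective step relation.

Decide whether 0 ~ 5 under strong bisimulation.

Refine partition for ~:
  P[0] = {{0,1,2,3,4,5,6,7,8}}
  P[1] = {{0,5},{1},{2},{3},{4},{6,7},{8}}
  P[2] = {{0,5},{1},{2},{3},{4},{6},{7},{8}}
stable after 3 split(s): 8 block(s)
0∈{0,5}, 5∈{0,5}

Answer: BISIMILAR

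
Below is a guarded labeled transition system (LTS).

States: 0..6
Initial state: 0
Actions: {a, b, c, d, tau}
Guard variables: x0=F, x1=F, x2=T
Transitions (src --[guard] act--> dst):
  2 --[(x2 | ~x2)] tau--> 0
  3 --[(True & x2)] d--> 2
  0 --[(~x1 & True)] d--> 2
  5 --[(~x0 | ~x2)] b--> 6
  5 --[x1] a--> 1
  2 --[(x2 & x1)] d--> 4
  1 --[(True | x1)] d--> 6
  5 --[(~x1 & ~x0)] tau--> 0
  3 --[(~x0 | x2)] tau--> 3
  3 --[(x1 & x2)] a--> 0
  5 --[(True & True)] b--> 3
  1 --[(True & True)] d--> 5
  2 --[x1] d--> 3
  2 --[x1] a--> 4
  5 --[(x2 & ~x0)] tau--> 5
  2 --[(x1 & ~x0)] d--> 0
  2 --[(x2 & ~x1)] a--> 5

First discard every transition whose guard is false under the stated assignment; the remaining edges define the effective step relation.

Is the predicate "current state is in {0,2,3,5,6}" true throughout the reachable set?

Answer: INVARIANT HOLDS

Analysis:
Allowed set {0,2,3,5,6}
Reach set: {0,2,3,5,6}
  0: ✓
  2: ✓
  3: ✓
  5: ✓
  6: ✓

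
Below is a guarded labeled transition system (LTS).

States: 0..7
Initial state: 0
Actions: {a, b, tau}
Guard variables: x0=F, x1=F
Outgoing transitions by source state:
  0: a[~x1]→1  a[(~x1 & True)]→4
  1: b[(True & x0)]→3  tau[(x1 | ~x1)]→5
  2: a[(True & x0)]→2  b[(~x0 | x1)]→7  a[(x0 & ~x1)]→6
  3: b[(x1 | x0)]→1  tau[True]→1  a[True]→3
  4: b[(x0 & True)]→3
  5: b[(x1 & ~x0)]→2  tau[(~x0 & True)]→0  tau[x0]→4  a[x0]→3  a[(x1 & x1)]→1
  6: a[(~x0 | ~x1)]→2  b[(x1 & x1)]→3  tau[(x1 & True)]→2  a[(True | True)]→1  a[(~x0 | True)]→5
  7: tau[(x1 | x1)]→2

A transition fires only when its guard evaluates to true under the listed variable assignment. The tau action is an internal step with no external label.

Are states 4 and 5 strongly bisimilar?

Answer: NOT BISIMILAR

Trace:
Compute ~ classes (split until stable):
  round 0: {{0,1,2,3,4,5,6,7}}
  round 1: {{0,6},{1,5},{2},{3},{4,7}}
  round 2: {{0},{1},{2},{3},{4,7},{5},{6}}
Fixed point at round 3; 7 class(es).
4∈{4,7}, 5∈{5}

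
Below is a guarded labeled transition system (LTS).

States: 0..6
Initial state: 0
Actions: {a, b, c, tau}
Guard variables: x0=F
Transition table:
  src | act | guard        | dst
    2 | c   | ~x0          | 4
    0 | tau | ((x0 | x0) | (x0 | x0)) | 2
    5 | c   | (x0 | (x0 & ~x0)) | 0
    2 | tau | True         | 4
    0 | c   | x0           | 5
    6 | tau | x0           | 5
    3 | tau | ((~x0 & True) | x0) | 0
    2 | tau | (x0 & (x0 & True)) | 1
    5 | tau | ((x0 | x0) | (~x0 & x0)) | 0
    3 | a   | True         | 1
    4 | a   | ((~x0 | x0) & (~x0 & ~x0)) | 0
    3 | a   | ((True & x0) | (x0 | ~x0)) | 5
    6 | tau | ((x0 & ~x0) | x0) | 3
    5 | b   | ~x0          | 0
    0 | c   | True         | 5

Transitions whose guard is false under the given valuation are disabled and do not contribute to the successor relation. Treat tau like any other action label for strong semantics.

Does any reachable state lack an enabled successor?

Reachable = {0,5}
  0: c→5  [deg 1]
  5: b→0  [deg 1]

Answer: DEADLOCK-FREE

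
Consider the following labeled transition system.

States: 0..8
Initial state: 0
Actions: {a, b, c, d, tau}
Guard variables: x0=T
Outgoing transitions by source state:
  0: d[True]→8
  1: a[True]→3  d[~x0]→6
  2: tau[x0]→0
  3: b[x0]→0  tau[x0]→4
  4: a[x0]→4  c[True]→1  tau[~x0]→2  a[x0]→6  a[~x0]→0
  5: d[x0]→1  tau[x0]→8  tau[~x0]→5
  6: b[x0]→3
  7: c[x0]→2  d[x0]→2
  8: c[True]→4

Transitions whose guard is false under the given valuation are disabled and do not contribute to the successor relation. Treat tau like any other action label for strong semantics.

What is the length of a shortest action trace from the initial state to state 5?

Layered search for 5:
  Layer 0: {0}
  Layer 1: {8}
  Layer 2: {4}
  Layer 3: {1,6}
  Layer 4: {3}
5 never appears.

Answer: UNREACHABLE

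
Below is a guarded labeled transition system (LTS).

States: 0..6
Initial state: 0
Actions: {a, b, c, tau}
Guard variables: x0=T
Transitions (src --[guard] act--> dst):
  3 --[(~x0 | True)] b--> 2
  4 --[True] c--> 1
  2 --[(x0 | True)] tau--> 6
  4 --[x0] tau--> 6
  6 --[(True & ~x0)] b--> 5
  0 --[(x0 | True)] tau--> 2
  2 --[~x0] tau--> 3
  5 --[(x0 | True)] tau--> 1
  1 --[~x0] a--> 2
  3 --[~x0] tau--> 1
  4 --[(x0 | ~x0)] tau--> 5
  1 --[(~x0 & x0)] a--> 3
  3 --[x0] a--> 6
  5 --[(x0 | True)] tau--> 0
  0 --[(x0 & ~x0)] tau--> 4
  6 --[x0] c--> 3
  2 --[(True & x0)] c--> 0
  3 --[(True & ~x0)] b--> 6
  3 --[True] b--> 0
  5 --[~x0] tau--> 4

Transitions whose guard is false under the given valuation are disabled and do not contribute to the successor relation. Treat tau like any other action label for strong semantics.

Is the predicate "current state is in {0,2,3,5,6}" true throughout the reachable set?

Answer: INVARIANT HOLDS

Trace:
Safe = {0,2,3,5,6}
R = {0,2,3,6}
  0: safe
  2: safe
  3: safe
  6: safe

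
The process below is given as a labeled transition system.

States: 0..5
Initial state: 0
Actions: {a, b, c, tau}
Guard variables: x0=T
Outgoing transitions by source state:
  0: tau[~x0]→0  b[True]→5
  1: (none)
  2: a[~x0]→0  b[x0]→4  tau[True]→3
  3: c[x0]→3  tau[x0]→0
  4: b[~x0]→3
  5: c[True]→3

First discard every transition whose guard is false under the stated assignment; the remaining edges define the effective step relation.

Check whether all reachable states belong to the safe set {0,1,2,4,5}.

Answer: INVARIANT VIOLATED at state 3

Trace:
Allowed set {0,1,2,4,5}
Reach set: {0,3,5}
  0: ok
  3: outside
  5: ok
witness against invariant: b·c → 3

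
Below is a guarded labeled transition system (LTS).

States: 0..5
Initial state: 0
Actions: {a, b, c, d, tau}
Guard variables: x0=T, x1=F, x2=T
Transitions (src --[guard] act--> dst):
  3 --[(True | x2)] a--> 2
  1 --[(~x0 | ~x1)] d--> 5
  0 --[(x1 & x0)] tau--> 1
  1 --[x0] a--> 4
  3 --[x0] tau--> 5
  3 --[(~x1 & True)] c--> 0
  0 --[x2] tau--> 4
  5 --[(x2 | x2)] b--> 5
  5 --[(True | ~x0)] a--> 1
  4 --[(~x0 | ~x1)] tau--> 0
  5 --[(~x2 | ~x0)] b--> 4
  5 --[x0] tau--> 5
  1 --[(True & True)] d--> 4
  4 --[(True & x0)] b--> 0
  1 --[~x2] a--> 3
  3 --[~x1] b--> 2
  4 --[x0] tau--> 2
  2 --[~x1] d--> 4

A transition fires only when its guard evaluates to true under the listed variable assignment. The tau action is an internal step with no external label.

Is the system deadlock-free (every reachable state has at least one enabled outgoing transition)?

Answer: DEADLOCK-FREE

Trace:
Reach set: {0,2,4}
  0: tau→4  [1 out]
  2: d→4  [1 out]
  4: b→0  tau→0  tau→2  [3 out]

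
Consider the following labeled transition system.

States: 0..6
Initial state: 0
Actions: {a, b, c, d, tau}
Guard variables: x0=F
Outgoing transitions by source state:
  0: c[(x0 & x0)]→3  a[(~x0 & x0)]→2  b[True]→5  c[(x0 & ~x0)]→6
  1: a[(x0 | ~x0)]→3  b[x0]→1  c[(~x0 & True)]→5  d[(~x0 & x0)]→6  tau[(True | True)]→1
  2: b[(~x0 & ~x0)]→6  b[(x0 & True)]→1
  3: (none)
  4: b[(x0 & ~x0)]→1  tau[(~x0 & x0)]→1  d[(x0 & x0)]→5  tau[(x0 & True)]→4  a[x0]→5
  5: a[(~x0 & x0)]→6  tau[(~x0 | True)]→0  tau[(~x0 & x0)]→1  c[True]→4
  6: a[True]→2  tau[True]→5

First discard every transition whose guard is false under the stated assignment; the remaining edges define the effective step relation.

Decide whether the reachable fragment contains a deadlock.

R = {0,4,5}
  0: b→5  [deg 1]
  4: ∅  [no exit]
  5: c→4  tau→0  [deg 2]
witness 4: b·c

Answer: DEADLOCK at state 4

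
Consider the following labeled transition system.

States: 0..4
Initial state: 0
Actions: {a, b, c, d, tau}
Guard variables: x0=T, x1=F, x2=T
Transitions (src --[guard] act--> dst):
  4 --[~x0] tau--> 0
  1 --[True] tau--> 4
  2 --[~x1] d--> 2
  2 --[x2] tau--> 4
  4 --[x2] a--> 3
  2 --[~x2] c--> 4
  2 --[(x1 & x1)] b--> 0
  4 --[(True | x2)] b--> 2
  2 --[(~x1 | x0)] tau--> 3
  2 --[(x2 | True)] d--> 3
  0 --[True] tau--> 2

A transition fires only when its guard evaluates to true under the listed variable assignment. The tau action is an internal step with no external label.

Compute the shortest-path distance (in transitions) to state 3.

Answer: 2

Working:
Breadth-first toward 3:
  Layer 0: {0}
  Layer 1: {2}
  Layer 2: {3,4}
first hit 3 at d=2 via tau·d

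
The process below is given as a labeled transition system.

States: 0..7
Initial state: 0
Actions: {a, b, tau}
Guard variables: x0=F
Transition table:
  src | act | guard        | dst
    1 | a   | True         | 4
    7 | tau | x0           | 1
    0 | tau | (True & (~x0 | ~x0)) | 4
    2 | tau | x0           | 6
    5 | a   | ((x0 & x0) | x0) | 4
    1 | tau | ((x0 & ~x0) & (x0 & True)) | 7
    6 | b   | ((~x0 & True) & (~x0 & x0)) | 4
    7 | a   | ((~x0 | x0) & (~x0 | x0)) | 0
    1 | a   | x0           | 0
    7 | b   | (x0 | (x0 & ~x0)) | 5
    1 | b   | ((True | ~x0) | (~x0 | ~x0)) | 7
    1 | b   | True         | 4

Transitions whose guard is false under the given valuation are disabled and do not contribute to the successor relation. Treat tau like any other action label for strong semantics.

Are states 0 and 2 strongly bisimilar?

Answer: NOT BISIMILAR

Working:
Bisimulation quotient by refinement:
  π0 = {{0,1,2,3,4,5,6,7}}
  π1 = {{0},{1},{2,3,4,5,6},{7}}
4 equivalence class(es) (converged in 2)
0∈{0}, 2∈{2,3,4,5,6}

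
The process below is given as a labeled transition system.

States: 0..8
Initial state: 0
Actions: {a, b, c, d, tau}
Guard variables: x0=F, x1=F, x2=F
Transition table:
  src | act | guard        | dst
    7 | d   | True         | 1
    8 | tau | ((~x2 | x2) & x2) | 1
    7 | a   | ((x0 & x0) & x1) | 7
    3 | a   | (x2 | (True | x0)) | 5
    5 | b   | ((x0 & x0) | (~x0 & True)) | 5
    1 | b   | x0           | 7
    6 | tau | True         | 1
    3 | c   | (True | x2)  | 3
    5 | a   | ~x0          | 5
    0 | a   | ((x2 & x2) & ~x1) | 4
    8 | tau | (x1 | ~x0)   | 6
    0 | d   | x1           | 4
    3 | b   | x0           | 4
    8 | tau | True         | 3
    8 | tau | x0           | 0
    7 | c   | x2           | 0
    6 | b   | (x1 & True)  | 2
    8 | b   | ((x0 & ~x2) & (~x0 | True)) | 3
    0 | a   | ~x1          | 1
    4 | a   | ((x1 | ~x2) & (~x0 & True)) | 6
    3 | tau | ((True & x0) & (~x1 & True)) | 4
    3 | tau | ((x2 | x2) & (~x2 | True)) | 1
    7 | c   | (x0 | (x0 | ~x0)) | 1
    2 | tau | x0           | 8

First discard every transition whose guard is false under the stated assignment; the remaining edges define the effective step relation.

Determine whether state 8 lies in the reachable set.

Answer: UNREACHABLE

Analysis:
After dropping false guards: 11 live edges.
depth 0: {0}
depth 1: {1}  total {0,1}
Reachable = {0,1}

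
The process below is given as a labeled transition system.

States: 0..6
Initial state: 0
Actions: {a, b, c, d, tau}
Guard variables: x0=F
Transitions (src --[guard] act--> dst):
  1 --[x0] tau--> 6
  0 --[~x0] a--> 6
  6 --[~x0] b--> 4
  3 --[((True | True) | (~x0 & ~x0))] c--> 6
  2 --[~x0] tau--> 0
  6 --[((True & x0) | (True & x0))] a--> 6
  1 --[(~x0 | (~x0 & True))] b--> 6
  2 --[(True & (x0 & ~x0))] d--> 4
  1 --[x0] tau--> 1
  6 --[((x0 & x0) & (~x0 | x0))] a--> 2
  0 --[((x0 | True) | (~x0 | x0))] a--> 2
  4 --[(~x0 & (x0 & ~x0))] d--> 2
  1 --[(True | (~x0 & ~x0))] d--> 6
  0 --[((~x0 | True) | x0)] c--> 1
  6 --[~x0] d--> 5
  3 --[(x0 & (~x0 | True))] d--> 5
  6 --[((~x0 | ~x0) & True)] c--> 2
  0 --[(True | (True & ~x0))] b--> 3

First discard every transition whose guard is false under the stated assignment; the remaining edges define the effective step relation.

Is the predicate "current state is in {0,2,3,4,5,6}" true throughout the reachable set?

Answer: INVARIANT VIOLATED at state 1

Working:
Safe = {0,2,3,4,5,6}
Reachable = {0,1,2,3,4,5,6}
  0: ✓
  1: outside
  2: ✓
  3: ✓
  4: ✓
  5: ✓
  6: ✓
counterexample path to 1: c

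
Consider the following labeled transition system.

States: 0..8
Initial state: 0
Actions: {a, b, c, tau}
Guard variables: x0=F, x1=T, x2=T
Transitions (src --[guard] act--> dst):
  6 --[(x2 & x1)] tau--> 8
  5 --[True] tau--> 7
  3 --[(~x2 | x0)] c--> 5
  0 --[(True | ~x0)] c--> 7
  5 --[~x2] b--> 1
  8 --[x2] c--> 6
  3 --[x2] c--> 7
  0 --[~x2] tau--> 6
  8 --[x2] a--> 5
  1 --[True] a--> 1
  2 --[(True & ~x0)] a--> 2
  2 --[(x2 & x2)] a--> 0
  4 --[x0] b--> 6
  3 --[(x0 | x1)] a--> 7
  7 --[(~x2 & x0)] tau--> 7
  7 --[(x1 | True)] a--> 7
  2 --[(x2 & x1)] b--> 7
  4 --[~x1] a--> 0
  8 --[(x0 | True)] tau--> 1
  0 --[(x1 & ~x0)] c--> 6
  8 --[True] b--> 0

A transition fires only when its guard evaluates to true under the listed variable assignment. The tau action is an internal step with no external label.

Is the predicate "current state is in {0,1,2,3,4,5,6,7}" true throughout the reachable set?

Allowed set {0,1,2,3,4,5,6,7}
Reach set: {0,1,5,6,7,8}
  0: ✓
  1: ✓
  5: ✓
  6: ✓
  7: ✓
  8: ✗ unsafe
counterexample path to 8: c·tau

Answer: INVARIANT VIOLATED at state 8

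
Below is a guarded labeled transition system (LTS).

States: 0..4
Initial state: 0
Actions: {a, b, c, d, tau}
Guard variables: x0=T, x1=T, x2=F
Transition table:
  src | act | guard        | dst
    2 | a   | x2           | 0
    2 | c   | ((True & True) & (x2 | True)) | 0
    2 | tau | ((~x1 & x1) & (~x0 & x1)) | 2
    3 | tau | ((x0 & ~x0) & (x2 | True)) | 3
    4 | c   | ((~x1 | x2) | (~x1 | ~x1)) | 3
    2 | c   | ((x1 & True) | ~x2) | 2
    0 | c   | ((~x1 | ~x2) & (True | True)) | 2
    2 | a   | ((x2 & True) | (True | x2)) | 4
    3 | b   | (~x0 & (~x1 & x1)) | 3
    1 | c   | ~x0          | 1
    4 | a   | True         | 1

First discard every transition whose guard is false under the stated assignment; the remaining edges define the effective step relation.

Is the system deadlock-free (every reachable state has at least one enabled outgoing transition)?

Answer: DEADLOCK at state 1

Working:
Reach set: {0,1,2,4}
  0: c→2  [1 exit(s)]
  1: ∅  [STUCK]
  2: a→4  c→0  c→2  [3 exit(s)]
  4: a→1  [1 exit(s)]
Path to 1: c·a·a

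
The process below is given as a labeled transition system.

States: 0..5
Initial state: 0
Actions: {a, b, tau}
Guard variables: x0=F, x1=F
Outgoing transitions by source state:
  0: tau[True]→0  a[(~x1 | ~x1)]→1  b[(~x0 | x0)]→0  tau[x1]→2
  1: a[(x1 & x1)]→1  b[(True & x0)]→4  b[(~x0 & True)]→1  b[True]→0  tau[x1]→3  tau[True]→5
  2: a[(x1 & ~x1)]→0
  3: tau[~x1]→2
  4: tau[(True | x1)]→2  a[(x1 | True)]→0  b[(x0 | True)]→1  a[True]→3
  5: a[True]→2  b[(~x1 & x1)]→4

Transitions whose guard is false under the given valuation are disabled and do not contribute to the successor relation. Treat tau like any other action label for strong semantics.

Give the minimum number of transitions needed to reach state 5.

BFS to 5:
  Layer 0: {0}
  Layer 1: {1}
  Layer 2: {5}
depth(5)=2, e.g. a·tau

Answer: 2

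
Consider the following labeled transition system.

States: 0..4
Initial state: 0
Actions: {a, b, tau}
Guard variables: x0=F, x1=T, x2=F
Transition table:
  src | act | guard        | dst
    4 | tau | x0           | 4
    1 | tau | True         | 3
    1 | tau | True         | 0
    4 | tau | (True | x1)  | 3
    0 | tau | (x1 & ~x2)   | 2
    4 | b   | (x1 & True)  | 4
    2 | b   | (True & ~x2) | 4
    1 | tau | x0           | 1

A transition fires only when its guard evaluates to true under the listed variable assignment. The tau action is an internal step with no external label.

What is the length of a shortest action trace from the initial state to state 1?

Answer: UNREACHABLE

Working:
Breadth-first toward 1:
  Layer 0: {0}
  Layer 1: {2}
  Layer 2: {4}
  Layer 3: {3}
1 never appears.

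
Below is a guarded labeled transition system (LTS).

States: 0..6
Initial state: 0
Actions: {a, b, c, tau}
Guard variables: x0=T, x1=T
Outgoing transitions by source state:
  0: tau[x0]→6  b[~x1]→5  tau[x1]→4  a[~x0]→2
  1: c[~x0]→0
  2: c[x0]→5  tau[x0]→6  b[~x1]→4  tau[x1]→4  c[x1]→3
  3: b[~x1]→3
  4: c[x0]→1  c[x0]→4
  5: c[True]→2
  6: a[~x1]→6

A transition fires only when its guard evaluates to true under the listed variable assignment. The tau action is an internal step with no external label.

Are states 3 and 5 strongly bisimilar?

Answer: NOT BISIMILAR

Working:
Refine partition for ~:
  round 0: {{0,1,2,3,4,5,6}}
  round 1: {{0},{1,3,6},{2},{4,5}}
  round 2: {{0},{1,3,6},{2},{4},{5}}
5 equivalence class(es) (converged in 3)
class of 3: {1,3,6}; class of 5: {5}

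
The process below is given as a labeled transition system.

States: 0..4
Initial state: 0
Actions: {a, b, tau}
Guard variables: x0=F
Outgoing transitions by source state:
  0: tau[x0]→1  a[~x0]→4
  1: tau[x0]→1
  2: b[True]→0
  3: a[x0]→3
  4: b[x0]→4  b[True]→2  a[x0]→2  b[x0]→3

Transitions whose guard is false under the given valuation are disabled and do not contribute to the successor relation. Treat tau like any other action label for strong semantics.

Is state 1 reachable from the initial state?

Answer: UNREACHABLE

Trace:
After dropping false guards: 3 live edges.
L0 = {0}
L1 = {4}  cumulative {0,4}
L2 = {2}  cumulative {0,2,4}
Reachable = {0,2,4}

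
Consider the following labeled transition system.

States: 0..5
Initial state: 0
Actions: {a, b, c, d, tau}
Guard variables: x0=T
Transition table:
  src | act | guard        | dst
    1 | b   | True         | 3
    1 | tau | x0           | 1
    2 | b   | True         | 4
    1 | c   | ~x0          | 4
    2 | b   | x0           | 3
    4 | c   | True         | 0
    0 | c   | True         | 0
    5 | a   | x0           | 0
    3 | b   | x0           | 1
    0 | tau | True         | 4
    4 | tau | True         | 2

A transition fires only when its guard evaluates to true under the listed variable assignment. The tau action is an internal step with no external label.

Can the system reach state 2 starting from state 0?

10 transition(s) survive guard evaluation.
Layer 0: {0}
Layer 1: {4}  cumulative {0,4}
Layer 2: {2}  cumulative {0,2,4}
Layer 3: {3}  cumulative {0,2,3,4}
Layer 4: {1}  cumulative {0,1,2,3,4}
Reachable = {0,1,2,3,4}
witness 2: tau·tau

Answer: REACHABLE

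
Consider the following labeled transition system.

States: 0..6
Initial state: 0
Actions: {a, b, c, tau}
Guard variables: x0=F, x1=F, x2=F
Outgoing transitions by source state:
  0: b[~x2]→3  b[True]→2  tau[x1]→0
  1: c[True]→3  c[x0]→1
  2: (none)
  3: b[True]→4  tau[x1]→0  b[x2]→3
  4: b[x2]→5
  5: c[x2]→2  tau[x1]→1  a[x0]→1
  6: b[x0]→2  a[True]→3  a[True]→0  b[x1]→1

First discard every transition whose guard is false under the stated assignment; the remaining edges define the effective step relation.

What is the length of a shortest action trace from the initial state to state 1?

BFS to 1:
  Layer 0: {0}
  Layer 1: {2,3}
  Layer 2: {4}
1 never appears.

Answer: UNREACHABLE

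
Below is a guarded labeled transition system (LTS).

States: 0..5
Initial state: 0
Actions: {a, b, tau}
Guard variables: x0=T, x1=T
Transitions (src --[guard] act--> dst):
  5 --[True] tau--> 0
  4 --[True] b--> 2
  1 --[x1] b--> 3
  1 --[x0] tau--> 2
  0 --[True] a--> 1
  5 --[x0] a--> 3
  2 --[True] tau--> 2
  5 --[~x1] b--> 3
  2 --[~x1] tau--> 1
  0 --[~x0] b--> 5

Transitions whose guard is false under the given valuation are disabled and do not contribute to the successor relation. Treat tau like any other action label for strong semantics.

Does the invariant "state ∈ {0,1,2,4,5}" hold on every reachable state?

Answer: INVARIANT VIOLATED at state 3

Analysis:
Inv-set: {0,1,2,4,5}
Reachable = {0,1,2,3}
  0: ok
  1: ok
  2: ok
  3: outside
counterexample path to 3: a·b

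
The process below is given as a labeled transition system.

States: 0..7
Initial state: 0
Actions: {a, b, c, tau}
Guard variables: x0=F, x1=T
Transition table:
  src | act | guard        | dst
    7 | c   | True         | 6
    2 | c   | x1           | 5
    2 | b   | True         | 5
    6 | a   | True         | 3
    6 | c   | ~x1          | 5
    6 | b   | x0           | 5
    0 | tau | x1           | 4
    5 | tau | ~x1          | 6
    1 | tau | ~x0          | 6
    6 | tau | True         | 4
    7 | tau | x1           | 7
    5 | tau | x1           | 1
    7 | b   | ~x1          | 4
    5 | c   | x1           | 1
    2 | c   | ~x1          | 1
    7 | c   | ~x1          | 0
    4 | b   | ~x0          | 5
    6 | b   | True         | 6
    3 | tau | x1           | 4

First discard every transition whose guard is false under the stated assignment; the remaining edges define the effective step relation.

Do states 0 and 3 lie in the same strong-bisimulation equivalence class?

Compute ~ classes (split until stable):
  P[0] = {{0,1,2,3,4,5,6,7}}
  P[1] = {{0,1,3},{2},{4},{5,7},{6}}
  P[2] = {{0,3},{1},{2},{4},{5},{6},{7}}
stable after 3 split(s): 7 block(s)
[0]={0,3}  [3]={0,3}

Answer: BISIMILAR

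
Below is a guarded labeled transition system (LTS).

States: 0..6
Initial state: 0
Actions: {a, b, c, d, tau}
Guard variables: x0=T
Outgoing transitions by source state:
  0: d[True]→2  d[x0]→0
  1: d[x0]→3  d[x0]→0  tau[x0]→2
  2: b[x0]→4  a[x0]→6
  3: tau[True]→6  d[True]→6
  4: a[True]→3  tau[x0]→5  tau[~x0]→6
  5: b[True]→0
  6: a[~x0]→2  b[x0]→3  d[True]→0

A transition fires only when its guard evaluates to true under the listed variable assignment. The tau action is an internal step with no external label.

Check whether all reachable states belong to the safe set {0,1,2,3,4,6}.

Answer: INVARIANT VIOLATED at state 5

Analysis:
Inv-set: {0,1,2,3,4,6}
Reach set: {0,2,3,4,5,6}
  0: ✓
  2: ✓
  3: ✓
  4: ✓
  5: outside
  6: ✓
counterexample path to 5: d·b·tau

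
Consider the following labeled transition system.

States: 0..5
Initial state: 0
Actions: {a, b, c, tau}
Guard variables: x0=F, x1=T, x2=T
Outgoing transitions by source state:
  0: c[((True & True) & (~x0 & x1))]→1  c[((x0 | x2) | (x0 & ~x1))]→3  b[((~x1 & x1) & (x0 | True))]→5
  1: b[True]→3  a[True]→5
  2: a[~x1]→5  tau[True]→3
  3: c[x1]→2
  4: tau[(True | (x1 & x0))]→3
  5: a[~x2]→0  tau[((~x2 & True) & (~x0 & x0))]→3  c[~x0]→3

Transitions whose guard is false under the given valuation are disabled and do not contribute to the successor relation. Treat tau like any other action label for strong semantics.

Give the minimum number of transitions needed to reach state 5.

BFS to 5:
  L0 = {0}
  L1 = {1,3}
  L2 = {2,5}
depth(5)=2, e.g. c·a

Answer: 2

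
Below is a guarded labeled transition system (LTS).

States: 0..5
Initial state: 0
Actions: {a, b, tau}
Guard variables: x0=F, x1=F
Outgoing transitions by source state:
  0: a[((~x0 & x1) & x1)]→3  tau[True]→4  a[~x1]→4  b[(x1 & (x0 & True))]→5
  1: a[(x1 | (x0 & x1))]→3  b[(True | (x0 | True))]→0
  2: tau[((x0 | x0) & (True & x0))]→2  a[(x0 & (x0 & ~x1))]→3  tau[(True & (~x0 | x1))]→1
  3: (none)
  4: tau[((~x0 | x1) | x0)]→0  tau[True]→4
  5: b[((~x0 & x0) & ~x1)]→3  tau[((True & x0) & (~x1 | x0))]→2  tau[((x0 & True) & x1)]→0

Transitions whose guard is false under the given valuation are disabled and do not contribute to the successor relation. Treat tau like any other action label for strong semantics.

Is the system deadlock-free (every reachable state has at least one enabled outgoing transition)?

Answer: DEADLOCK-FREE

Analysis:
R = {0,4}
  0: a→4  tau→4  [2 exit(s)]
  4: tau→0  tau→4  [2 exit(s)]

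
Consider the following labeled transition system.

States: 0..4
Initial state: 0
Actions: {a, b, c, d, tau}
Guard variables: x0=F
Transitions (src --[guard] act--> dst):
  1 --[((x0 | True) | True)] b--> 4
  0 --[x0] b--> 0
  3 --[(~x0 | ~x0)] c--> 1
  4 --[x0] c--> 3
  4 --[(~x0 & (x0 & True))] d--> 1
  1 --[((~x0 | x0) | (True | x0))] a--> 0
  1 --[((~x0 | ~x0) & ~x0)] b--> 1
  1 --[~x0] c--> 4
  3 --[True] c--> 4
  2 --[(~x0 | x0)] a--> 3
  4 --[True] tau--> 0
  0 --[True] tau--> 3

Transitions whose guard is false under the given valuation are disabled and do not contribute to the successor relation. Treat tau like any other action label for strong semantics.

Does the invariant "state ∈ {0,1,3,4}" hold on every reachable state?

Answer: INVARIANT HOLDS

Trace:
Inv-set: {0,1,3,4}
Reach set: {0,1,3,4}
  0: safe
  1: safe
  3: safe
  4: safe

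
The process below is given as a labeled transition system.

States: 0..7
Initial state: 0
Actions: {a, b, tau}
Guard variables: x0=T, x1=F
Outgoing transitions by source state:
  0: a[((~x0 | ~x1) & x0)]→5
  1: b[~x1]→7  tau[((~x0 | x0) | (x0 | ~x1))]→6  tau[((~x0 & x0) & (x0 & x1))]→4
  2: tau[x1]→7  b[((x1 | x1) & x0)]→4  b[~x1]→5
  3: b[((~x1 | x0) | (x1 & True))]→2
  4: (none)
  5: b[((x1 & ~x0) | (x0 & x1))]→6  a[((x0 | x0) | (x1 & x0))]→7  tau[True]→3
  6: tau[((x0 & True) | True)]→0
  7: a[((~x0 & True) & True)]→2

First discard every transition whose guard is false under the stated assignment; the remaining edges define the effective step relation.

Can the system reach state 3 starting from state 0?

Guard filter leaves 8 enabled edge(s).
depth 0: {0}
depth 1: {5}  total {0,5}
depth 2: {3,7}  total {0,3,5,7}
depth 3: {2}  total {0,2,3,5,7}
Reach set: {0,2,3,5,7}
witness 3: a·tau

Answer: REACHABLE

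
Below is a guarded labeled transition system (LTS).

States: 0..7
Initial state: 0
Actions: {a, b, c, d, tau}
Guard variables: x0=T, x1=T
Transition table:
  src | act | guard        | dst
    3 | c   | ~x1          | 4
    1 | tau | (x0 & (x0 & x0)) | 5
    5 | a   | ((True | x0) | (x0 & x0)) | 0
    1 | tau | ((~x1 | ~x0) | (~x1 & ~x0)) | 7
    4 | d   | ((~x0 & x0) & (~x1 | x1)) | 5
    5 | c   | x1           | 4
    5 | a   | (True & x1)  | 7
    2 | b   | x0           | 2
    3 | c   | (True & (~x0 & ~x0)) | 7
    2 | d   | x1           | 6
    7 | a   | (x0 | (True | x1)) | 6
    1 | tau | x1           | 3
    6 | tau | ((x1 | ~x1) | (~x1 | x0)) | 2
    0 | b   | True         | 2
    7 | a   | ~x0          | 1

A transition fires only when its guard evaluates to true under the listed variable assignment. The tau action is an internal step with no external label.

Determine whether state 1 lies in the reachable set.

Answer: UNREACHABLE

Analysis:
After dropping false guards: 10 live edges.
L0 = {0}
L1 = {2}  now seen {0,2}
L2 = {6}  now seen {0,2,6}
Reach set: {0,2,6}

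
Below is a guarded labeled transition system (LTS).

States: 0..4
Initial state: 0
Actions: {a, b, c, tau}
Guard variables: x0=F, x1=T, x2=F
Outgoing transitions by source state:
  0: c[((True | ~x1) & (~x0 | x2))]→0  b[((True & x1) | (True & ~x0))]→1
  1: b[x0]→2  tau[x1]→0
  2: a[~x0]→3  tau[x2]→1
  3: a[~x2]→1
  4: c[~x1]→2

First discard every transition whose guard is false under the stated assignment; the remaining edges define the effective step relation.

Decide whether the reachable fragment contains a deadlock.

R = {0,1}
  0: b→1  c→0  [2 exit(s)]
  1: tau→0  [1 exit(s)]

Answer: DEADLOCK-FREE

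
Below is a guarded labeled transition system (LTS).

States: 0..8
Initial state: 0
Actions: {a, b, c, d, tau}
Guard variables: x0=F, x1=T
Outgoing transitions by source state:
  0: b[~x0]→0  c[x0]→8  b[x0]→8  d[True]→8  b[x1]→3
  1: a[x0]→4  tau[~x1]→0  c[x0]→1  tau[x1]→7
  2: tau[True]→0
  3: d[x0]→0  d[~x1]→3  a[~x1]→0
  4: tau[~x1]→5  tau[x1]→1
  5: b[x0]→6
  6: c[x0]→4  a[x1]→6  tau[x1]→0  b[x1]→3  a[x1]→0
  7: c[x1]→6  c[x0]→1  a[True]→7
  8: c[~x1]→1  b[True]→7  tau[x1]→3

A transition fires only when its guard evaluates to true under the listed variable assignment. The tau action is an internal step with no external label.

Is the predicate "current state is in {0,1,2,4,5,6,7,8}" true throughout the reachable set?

Answer: INVARIANT VIOLATED at state 3

Analysis:
Inv-set: {0,1,2,4,5,6,7,8}
Reach set: {0,3,6,7,8}
  0: ✓
  3: outside
  6: ✓
  7: ✓
  8: ✓
counterexample path to 3: b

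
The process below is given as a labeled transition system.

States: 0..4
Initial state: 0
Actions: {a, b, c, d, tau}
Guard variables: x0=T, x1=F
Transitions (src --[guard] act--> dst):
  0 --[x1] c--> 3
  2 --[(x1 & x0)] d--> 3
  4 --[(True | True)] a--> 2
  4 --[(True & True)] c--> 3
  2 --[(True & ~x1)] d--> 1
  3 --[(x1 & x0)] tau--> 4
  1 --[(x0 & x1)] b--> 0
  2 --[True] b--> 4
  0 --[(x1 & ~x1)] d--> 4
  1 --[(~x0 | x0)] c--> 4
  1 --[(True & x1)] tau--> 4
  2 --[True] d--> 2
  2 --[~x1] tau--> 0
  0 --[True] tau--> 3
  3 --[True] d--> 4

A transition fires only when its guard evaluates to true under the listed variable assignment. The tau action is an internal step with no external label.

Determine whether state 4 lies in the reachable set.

9 transition(s) survive guard evaluation.
depth 0: {0}
depth 1: {3}  total {0,3}
depth 2: {4}  total {0,3,4}
depth 3: {2}  total {0,2,3,4}
depth 4: {1}  total {0,1,2,3,4}
Reachable = {0,1,2,3,4}
witness 4: tau·d

Answer: REACHABLE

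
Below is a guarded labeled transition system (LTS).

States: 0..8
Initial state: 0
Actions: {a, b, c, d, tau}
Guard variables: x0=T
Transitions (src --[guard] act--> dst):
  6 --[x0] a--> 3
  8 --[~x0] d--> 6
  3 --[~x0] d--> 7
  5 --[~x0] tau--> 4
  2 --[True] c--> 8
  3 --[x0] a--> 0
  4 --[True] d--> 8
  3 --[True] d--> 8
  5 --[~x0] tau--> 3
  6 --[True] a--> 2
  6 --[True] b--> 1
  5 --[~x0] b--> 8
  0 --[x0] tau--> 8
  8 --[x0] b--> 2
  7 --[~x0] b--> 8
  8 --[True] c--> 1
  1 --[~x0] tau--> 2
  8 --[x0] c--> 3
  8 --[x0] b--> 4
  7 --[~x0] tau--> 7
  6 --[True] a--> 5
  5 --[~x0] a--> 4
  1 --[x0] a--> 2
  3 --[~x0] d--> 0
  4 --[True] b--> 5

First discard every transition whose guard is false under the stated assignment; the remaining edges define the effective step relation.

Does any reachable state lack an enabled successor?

Answer: DEADLOCK at state 5

Working:
Reach set: {0,1,2,3,4,5,8}
  0: tau→8  [1 exit(s)]
  1: a→2  [1 exit(s)]
  2: c→8  [1 exit(s)]
  3: a→0  d→8  [2 exit(s)]
  4: b→5  d→8  [2 exit(s)]
  5: ∅  [STUCK]
  8: b→2  b→4  c→1  c→3  [4 exit(s)]
witness 5: tau·b·b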